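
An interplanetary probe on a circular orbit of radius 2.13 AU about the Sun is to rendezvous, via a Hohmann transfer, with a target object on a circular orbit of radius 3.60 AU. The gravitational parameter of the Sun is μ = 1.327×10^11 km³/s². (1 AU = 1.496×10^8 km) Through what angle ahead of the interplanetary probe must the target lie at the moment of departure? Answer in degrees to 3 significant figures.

In km: r₁ = 2.13 × 1.496×10^8 = 3.18648×10^8 km; r₂ = 3.60 × 1.496×10^8 = 5.3856×10^8 km.
Transfer-ellipse semi-major axis a_t = (r₁ + r₂)/2 = (3.18648×10^8 + 5.3856×10^8)/2 = 4.28604×10^8 km.
The half-period of the transfer ellipse is t = π√(a_t³/μ) = 7.6524×10^7 s.
The target's mean motion on its circular orbit is ω₂ = √(μ/r₂³) = 2.9146×10^-8 rad/s.
Angle swept by the target during transfer: ω₂·t = 2.230 rad = 127.8°.
Arrival is 180° from departure on the ellipse, so φ = 180° − 127.8° = 52.2°.

φ = 52.2°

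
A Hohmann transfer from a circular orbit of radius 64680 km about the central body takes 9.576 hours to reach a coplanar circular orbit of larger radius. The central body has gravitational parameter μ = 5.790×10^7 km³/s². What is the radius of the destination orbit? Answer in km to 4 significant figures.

Transfer time t = 9.576 hours = 34473.6 s, and t = π√(a_t³/μ).
So a_t = (μ t²/π²)^(1/3) = (5.790×10^7 × (34473.6)² / π²)^(1/3) = 1.9104×10^5 km.
Since a_t = (r₁ + r₂)/2, r₂ = 2a_t − r₁ = 2×1.9104×10^5 − 64680 = 3.174×10^5 km.

r₂ = 3.174×10^5 km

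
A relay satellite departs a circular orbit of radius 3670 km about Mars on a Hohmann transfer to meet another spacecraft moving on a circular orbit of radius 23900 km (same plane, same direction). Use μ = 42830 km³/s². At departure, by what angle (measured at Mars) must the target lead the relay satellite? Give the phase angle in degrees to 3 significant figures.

φ = 101°

Semi-major axis of the transfer orbit: a_t = (3670 + 23900)/2 = 13785 km.
The half-period of the transfer ellipse is t = π√(a_t³/μ) = 24568.9 s.
Target angular speed ω₂ = √(μ/r₂³) = 5.60115×10^-5 rad/s.
Angle swept by the target during transfer: ω₂·t = 1.37614 rad = 78.85°.
The relay satellite traverses 180° on the transfer ellipse, so the target must lead by 180° − 78.85° = 101°.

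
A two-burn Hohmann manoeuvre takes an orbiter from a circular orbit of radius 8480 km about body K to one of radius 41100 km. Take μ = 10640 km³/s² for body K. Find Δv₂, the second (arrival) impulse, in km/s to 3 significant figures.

The Hohmann ellipse has a_t = (r₁ + r₂)/2 = 24790 km.
Circular speed at r = 41100 km: v_c = √(μ/r) = 0.5088 km/s.
Transfer-orbit speed at the same r (vis-viva, a = a_t): v_t = √[μ(2/r − 1/a_t)] = 0.2976 km/s.
Δv₂ = |v_t − v_c| = |0.2976 − 0.5088| = 0.2112 km/s.

Δv₂ = 0.211 km/s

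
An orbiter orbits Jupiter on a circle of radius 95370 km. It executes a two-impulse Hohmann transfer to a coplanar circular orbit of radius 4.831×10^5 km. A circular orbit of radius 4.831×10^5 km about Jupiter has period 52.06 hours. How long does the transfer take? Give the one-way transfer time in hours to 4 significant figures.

t = 12.06 hours

From Kepler's third law T² = 4π²r³/μ at r = 4.831×10^5 km, T = 52.06 hours = 52.06 × 3600 s = 1.87416×10^5 s: μ = 4π²r³/T² = 1.26724×10^8 km³/s².
The Hohmann ellipse has a_t = (r₁ + r₂)/2 = 2.89235×10^5 km.
Transfer time t = π√(a_t³/μ) = π√((2.89235×10^5)³ / 1.26724×10^8) = 43410 s.
Converting: 43410 s ÷ 3600 s/hour = 12.06 hours.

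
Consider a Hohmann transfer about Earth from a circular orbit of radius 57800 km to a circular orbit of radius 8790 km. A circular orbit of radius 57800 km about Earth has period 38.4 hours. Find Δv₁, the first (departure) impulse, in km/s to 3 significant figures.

Δv₁ = 1.28 km/s

From Kepler's third law T² = 4π²r³/μ at r = 57800 km, T = 38.4 hours = 38.4 × 3600 s = 1.3824×10^5 s: μ = 4π²r³/T² = 3.98911×10^5 km³/s².
Transfer-ellipse semi-major axis a_t = (r₁ + r₂)/2 = (57800 + 8790)/2 = 33295 km.
On the circular orbit at r = 57800 km, v_c = √(μ/r) = 2.627 km/s.
Transfer-orbit speed at the same r (vis-viva, a = a_t): v_t = √[μ(2/r − 1/a_t)] = 1.350 km/s.
Δv₁ = |v_t − v_c| = |1.350 − 2.627| = 1.277 km/s.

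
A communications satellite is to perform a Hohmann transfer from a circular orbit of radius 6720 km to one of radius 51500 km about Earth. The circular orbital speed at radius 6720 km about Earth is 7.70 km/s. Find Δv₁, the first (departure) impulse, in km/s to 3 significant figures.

Δv₁ = 2.54 km/s

From the circular-orbit relation v² = μ/r at r = 6720 km: μ = v²r = (7.70)² × 6720 = 3.98429×10^5 km³/s².
Transfer-ellipse semi-major axis a_t = (r₁ + r₂)/2 = (6720 + 51500)/2 = 29110 km.
On the circular orbit at r = 6720 km, v_c = √(μ/r) = 7.7000 km/s.
Vis-viva on the transfer ellipse at r = 6720 km gives v_t = √[μ(2/r − 1/a_t)] = 10.242 km/s.
Δv₁ = |v_t − v_c| = |10.242 − 7.7000| = 2.542 km/s.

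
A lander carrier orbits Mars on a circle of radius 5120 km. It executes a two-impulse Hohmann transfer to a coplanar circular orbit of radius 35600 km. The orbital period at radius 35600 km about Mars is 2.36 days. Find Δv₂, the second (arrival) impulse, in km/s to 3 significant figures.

From Kepler's third law T² = 4π²r³/μ at r = 35600 km, T = 2.36 days = 2.36 × 86400 s = 2.03904×10^5 s: μ = 4π²r³/T² = 42840.9 km³/s².
Transfer-ellipse semi-major axis a_t = (r₁ + r₂)/2 = (5120 + 35600)/2 = 20360 km.
On the circular orbit at r = 35600 km, v_c = √(μ/r) = 1.097 km/s.
Vis-viva on the transfer ellipse at r = 35600 km gives v_t = √[μ(2/r − 1/a_t)] = 0.5501 km/s.
Δv₂ = |v_t − v_c| = |0.5501 − 1.097| = 0.5469 km/s.

Δv₂ = 0.547 km/s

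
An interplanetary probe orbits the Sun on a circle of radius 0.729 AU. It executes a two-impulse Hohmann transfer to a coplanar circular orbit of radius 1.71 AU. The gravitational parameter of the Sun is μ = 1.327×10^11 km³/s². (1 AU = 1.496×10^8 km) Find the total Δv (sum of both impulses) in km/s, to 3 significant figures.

In km: r₁ = 0.729 × 1.496×10^8 = 1.090584×10^8 km; r₂ = 1.71 × 1.496×10^8 = 2.55816×10^8 km.
The Hohmann ellipse has a_t = (r₁ + r₂)/2 = 1.824372×10^8 km.
Circular speed at r₁: v₁ = √(μ/r₁) = √(1.327×10^11/1.090584×10^8) = 34.882 km/s.
Transfer-orbit speed at r₁ (vis-viva): v_p = √[μ(2/r₁ − 1/a_t)] = 41.306 km/s.
First burn Δv₁ = |v_p − v₁| = 6.424 km/s.
At r₂, v₂ = √(μ/r₂) = 22.7757 km/s.
Transfer-orbit speed at r₂: v_a = √[μ(2/r₂ − 1/a_t)] = 17.6094 km/s.
Second burn Δv₂ = |v₂ − v_a| = 5.166 km/s.
Δv = Δv₁ + Δv₂ = 6.424 + 5.166 = 11.59 km/s.

Δv = 11.6 km/s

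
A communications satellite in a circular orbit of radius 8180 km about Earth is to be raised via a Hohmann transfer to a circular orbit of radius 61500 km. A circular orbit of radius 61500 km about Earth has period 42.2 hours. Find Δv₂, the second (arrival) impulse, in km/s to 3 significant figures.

Δv₂ = 1.31 km/s

From Kepler's third law T² = 4π²r³/μ at r = 61500 km, T = 42.2 hours = 42.2 × 3600 s = 1.5192×10^5 s: μ = 4π²r³/T² = 3.97883×10^5 km³/s².
Transfer-ellipse semi-major axis a_t = (r₁ + r₂)/2 = (8180 + 61500)/2 = 34840 km.
On the circular orbit at r = 61500 km, v_c = √(μ/r) = 2.5435 km/s.
Vis-viva on the transfer ellipse at r = 61500 km gives v_t = √[μ(2/r − 1/a_t)] = 1.2325 km/s.
Δv₂ = |v_t − v_c| = |1.2325 − 2.5435| = 1.311 km/s.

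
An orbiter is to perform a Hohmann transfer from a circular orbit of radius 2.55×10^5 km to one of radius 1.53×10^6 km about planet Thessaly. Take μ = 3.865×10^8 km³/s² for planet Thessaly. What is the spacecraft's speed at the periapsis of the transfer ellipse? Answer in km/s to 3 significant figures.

The Hohmann ellipse has a_t = (r₁ + r₂)/2 = 8.925×10^5 km.
The periapsis of the transfer ellipse is at r = 2.550×10^5 km.
From the vis-viva equation, v = √[μ(2/r − 1/a_t)] = 50.97 km/s.

v = 51.0 km/s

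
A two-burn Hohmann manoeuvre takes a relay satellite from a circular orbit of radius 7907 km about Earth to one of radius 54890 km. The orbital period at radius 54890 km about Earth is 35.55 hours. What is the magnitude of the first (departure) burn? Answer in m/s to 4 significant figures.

From Kepler's third law T² = 4π²r³/μ at r = 54890 km, T = 35.55 hours = 35.55 × 3600 s = 1.2798×10^5 s: μ = 4π²r³/T² = 3.98616×10^5 km³/s².
Semi-major axis of the transfer orbit: a_t = (7907 + 54890)/2 = 31398.5 km.
On the circular orbit at r = 7907 km, v_c = √(μ/r) = 7.100 km/s.
Vis-viva on the transfer ellipse at r = 7907 km gives v_t = √[μ(2/r − 1/a_t)] = 9.388 km/s.
Δv₁ = |v_t − v_c| = |9.388 − 7.100| = 2.288 km/s.

Δv₁ = 2288 m/s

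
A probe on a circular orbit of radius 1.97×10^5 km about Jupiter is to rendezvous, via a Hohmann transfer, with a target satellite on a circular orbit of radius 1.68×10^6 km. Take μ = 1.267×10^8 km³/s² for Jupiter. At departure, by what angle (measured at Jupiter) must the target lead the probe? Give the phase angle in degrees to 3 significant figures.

φ = 105°

Semi-major axis of the transfer orbit: a_t = (1.970×10^5 + 1.680×10^6)/2 = 9.385×10^5 km.
The half-period of the transfer ellipse is t = π√(a_t³/μ) = 2.53754×10^5 s.
Target angular speed ω₂ = √(μ/r₂³) = 5.16921×10^-6 rad/s.
Angle swept by the target during transfer: ω₂·t = 1.31171 rad = 75.16°.
Arrival is 180° from departure on the ellipse, so φ = 180° − 75.16° = 105°.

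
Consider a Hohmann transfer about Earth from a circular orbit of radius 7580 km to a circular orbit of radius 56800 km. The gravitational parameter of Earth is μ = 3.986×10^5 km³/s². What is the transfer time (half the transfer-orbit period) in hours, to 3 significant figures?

The Hohmann ellipse has a_t = (r₁ + r₂)/2 = 32190 km.
By Kepler's third law the transfer-orbit period is T = 2π√(a_t³/μ), so t = T/2 = 28740 s.
Converting: 28740 s ÷ 3600 s/hour = 7.98 hours.

t = 7.98 hours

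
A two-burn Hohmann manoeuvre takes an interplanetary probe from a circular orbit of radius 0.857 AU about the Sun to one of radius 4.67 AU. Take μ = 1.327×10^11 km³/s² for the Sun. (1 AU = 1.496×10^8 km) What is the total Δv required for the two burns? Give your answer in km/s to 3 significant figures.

Δv = 15.8 km/s

In km: r₁ = 0.857 × 1.496×10^8 = 1.282072×10^8 km; r₂ = 4.67 × 1.496×10^8 = 6.98632×10^8 km.
Transfer-ellipse semi-major axis a_t = (r₁ + r₂)/2 = (1.282072×10^8 + 6.98632×10^8)/2 = 4.134196×10^8 km.
Circular speed at r₁: v₁ = √(μ/r₁) = √(1.327×10^11/1.282072×10^8) = 32.17 km/s.
Transfer-orbit speed at r₁ (vis-viva): v_p = √[μ(2/r₁ − 1/a_t)] = 41.82 km/s.
First burn Δv₁ = |v_p − v₁| = 9.650 km/s.
At r₂, v₂ = √(μ/r₂) = 13.782 km/s.
Transfer-orbit speed at r₂: v_a = √[μ(2/r₂ − 1/a_t)] = 7.6749 km/s.
Second burn Δv₂ = |v₂ − v_a| = 6.107 km/s.
Δv = Δv₁ + Δv₂ = 9.650 + 6.107 = 15.76 km/s.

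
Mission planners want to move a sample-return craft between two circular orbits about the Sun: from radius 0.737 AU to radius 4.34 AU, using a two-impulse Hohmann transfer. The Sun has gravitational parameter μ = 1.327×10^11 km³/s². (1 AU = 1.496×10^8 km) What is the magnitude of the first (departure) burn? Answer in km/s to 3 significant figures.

Δv₁ = 10.7 km/s

In km: r₁ = 0.737 × 1.496×10^8 = 1.102552×10^8 km; r₂ = 4.34 × 1.496×10^8 = 6.49264×10^8 km.
Semi-major axis of the transfer orbit: a_t = (1.102552×10^8 + 6.49264×10^8)/2 = 3.797596×10^8 km.
On the circular orbit at r = 1.102552×10^8 km, v_c = √(μ/r) = 34.69 km/s.
Vis-viva on the transfer ellipse at r = 1.102552×10^8 km gives v_t = √[μ(2/r − 1/a_t)] = 45.36 km/s.
Δv₁ = |v_t − v_c| = |45.36 − 34.69| = 10.67 km/s.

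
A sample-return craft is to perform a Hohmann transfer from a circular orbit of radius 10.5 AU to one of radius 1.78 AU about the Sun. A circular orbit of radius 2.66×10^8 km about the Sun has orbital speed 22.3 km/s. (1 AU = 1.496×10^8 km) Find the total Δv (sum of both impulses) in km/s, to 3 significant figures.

From the circular-orbit relation v² = μ/r at r = 2.66×10^8 km: μ = v²r = (22.3)² × 2.66×10^8 = 1.32279×10^11 km³/s².
In km: r₁ = 10.5 × 1.496×10^8 = 1.5708×10^9 km; r₂ = 1.78 × 1.496×10^8 = 2.66288×10^8 km.
The Hohmann ellipse has a_t = (r₁ + r₂)/2 = 9.18544×10^8 km.
At r₁ the circular-orbit speed is v₁ = √(μ/r₁) = 9.177 km/s.
Transfer-orbit speed at r₁ (vis-viva): v_a = √[μ(2/r₁ − 1/a_t)] = 4.941 km/s.
First burn Δv₁ = |v_a − v₁| = 4.236 km/s.
Circular speed at r₂: v₂ = √(μ/r₂) = 22.288 km/s.
Transfer-orbit speed at r₂: v_p = √[μ(2/r₂ − 1/a_t)] = 29.146 km/s.
Second burn Δv₂ = |v₂ − v_p| = 6.858 km/s.
Δv = Δv₁ + Δv₂ = 4.236 + 6.858 = 11.09 km/s.

Δv = 11.1 km/s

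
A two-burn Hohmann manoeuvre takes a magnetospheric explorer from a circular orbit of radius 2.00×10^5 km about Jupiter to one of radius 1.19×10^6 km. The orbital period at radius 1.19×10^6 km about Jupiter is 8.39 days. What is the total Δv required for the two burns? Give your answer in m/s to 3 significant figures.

Δv = 12500 m/s

From Kepler's third law T² = 4π²r³/μ at r = 1.19×10^6 km, T = 8.39 days = 8.39 × 86400 s = 7.24896×10^5 s: μ = 4π²r³/T² = 1.26605×10^8 km³/s².
Transfer-ellipse semi-major axis a_t = (r₁ + r₂)/2 = (2.000×10^5 + 1.190×10^6)/2 = 6.950×10^5 km.
At r₁ the circular-orbit speed is v₁ = √(μ/r₁) = 25.160 km/s.
On the transfer ellipse at r₁, v² = μ(2/r − 1/a) gives v_p = √[μ(2/r₁ − 1/a_t)] = 32.922 km/s.
First burn Δv₁ = |v_p − v₁| = 7.762 km/s.
At r₂, v₂ = √(μ/r₂) = 10.3146 km/s.
Transfer-orbit speed at r₂: v_a = √[μ(2/r₂ − 1/a_t)] = 5.53317 km/s.
Second burn Δv₂ = |v₂ − v_a| = 4.781 km/s.
Total Δv = Δv₁ + Δv₂ = 12.54 km/s.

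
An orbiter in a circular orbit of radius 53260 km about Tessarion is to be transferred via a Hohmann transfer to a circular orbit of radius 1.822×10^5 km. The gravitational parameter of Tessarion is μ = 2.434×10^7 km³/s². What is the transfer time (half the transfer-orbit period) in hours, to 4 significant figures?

The Hohmann ellipse has a_t = (r₁ + r₂)/2 = 1.1773×10^5 km.
Transfer time t = π√(a_t³/μ) = π√((1.1773×10^5)³ / 2.434×10^7) = 25723 s.
Converting: 25723 s ÷ 3600 s/hour = 7.145 hours.

t = 7.145 hours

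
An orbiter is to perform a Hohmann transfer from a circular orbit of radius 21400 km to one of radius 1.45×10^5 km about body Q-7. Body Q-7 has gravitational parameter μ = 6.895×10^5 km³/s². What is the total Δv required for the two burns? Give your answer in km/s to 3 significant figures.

Δv = 2.89 km/s

Transfer-ellipse semi-major axis a_t = (r₁ + r₂)/2 = (21400 + 1.450×10^5)/2 = 83200 km.
At r₁ the circular-orbit speed is v₁ = √(μ/r₁) = 5.676 km/s.
Transfer-orbit speed at r₁ (vis-viva): v_p = √[μ(2/r₁ − 1/a_t)] = 7.493 km/s.
First burn Δv₁ = |v_p − v₁| = 1.817 km/s.
Circular speed at r₂: v₂ = √(μ/r₂) = 2.181 km/s.
Transfer-orbit speed at r₂: v_a = √[μ(2/r₂ − 1/a_t)] = 1.106 km/s.
Second burn Δv₂ = |v₂ − v_a| = 1.075 km/s.
Δv = Δv₁ + Δv₂ = 1.817 + 1.075 = 2.892 km/s.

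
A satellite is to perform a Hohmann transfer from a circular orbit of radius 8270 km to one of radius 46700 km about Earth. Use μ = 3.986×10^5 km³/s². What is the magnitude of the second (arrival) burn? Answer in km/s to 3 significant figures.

Δv₂ = 1.32 km/s

Transfer-ellipse semi-major axis a_t = (r₁ + r₂)/2 = (8270 + 46700)/2 = 27485 km.
On the circular orbit at r = 46700 km, v_c = √(μ/r) = 2.922 km/s.
Transfer-orbit speed at the same r (vis-viva, a = a_t): v_t = √[μ(2/r − 1/a_t)] = 1.603 km/s.
Δv₂ = |v_t − v_c| = |1.603 − 2.922| = 1.319 km/s.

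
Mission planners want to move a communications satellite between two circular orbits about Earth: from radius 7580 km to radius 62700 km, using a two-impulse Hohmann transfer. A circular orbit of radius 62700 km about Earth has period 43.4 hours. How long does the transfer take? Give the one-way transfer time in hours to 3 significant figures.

From Kepler's third law T² = 4π²r³/μ at r = 62700 km, T = 43.4 hours = 43.4 × 3600 s = 1.5624×10^5 s: μ = 4π²r³/T² = 3.98637×10^5 km³/s².
Semi-major axis of the transfer orbit: a_t = (7580 + 62700)/2 = 35140 km.
By Kepler's third law the transfer-orbit period is T = 2π√(a_t³/μ), so t = T/2 = 32777 s.
Converting: 32777 s ÷ 3600 s/hour = 9.10 hours.

t = 9.10 hours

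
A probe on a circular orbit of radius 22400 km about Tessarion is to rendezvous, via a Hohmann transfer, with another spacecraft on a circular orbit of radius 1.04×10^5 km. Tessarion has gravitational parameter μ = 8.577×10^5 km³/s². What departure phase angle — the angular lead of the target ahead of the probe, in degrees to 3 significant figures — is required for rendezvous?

The Hohmann ellipse has a_t = (r₁ + r₂)/2 = 63200 km.
Transfer time t = π√(a_t³/μ) = 53900 s.
Target angular speed ω₂ = √(μ/r₂³) = 2.761×10^-5 rad/s.
Angle swept by the target during transfer: ω₂·t = 1.4882 rad = 85.27°.
The probe traverses 180° on the transfer ellipse, so the target must lead by 180° − 85.27° = 94.7°.

φ = 94.7°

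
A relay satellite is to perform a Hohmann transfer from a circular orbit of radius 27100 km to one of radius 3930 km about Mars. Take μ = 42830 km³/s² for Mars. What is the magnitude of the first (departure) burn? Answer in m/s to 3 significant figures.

Δv₁ = 624 m/s

The Hohmann ellipse has a_t = (r₁ + r₂)/2 = 15515 km.
On the circular orbit at r = 27100 km, v_c = √(μ/r) = 1.25716 km/s.
Vis-viva on the transfer ellipse at r = 27100 km gives v_t = √[μ(2/r − 1/a_t)] = 0.632717 km/s.
Δv₁ = |v_t − v_c| = |0.632717 − 1.25716| = 0.6244 km/s.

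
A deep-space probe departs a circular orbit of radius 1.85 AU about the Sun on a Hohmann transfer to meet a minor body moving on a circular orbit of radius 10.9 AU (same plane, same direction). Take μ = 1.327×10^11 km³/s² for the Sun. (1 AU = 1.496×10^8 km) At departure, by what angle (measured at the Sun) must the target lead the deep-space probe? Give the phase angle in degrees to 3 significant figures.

In km: r₁ = 1.85 × 1.496×10^8 = 2.7676×10^8 km; r₂ = 10.9 × 1.496×10^8 = 1.63064×10^9 km.
Semi-major axis of the transfer orbit: a_t = (2.7676×10^8 + 1.63064×10^9)/2 = 9.537×10^8 km.
Transfer time t = π√(a_t³/μ) = 2.5400×10^8 s.
Target angular speed ω₂ = √(μ/r₂³) = 5.5322×10^-9 rad/s.
Angle swept by the target during transfer: ω₂·t = 1.4052 rad = 80.51°.
The deep-space probe traverses 180° on the transfer ellipse, so the target must lead by 180° − 80.51° = 99.5°.

φ = 99.5°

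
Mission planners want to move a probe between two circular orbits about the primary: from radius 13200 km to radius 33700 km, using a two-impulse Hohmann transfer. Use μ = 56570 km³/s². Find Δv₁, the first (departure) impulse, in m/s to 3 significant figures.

Δv₁ = 412 m/s

Transfer-ellipse semi-major axis a_t = (r₁ + r₂)/2 = (13200 + 33700)/2 = 23450 km.
On the circular orbit at r = 13200 km, v_c = √(μ/r) = 2.0702 km/s.
Transfer-orbit speed at the same r (vis-viva, a = a_t): v_t = √[μ(2/r − 1/a_t)] = 2.4817 km/s.
Δv₁ = |v_t − v_c| = |2.4817 − 2.0702| = 0.4115 km/s.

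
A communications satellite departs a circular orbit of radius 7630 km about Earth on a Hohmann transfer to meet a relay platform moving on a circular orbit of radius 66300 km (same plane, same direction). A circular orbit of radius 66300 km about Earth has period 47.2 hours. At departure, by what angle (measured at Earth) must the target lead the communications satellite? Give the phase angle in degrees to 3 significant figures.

φ = 105°

From Kepler's third law T² = 4π²r³/μ at r = 66300 km, T = 47.2 hours = 47.2 × 3600 s = 1.6992×10^5 s: μ = 4π²r³/T² = 3.98484×10^5 km³/s².
Semi-major axis of the transfer orbit: a_t = (7630 + 66300)/2 = 36965 km.
The half-period of the transfer ellipse is t = π√(a_t³/μ) = 35370 s.
The target's mean motion on its circular orbit is ω₂ = √(μ/r₂³) = 3.698×10^-5 rad/s.
Angle swept by the target during transfer: ω₂·t = 1.308 rad = 74.94°.
The communications satellite traverses 180° on the transfer ellipse, so the target must lead by 180° − 74.94° = 105°.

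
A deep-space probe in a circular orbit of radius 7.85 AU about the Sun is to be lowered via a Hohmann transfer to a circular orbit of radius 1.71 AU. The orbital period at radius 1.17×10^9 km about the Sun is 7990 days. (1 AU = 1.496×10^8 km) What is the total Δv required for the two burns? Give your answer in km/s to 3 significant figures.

Δv = 10.7 km/s

From Kepler's third law T² = 4π²r³/μ at r = 1.17×10^9 km, T = 7990 days = 7990 × 86400 s = 6.90336×10^8 s: μ = 4π²r³/T² = 1.32677×10^11 km³/s².
In km: r₁ = 7.85 × 1.496×10^8 = 1.17436×10^9 km; r₂ = 1.71 × 1.496×10^8 = 2.55816×10^8 km.
Transfer-ellipse semi-major axis a_t = (r₁ + r₂)/2 = (1.17436×10^9 + 2.55816×10^8)/2 = 7.15088×10^8 km.
Circular speed at r₁: v₁ = √(μ/r₁) = √(1.32677×10^11/1.17436×10^9) = 10.629 km/s.
Transfer-orbit speed at r₁ (v² = μ(2/r − 1/a)): v_a = √[μ(2/r₁ − 1/a_t)] = 6.3574 km/s.
First burn Δv₁ = |v_a − v₁| = 4.272 km/s.
Circular speed at r₂: v₂ = √(μ/r₂) = 22.774 km/s.
Transfer-orbit speed at r₂: v_p = √[μ(2/r₂ − 1/a_t)] = 29.185 km/s.
Second burn Δv₂ = |v₂ − v_p| = 6.411 km/s.
Total Δv = Δv₁ + Δv₂ = 10.68 km/s.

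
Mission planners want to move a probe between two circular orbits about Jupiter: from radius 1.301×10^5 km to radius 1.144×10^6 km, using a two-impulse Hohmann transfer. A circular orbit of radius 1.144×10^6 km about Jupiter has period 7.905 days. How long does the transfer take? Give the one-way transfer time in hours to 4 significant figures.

From Kepler's third law T² = 4π²r³/μ at r = 1.144×10^6 km, T = 7.905 days = 7.905 × 86400 s = 6.82992×10^5 s: μ = 4π²r³/T² = 1.26709×10^8 km³/s².
Transfer-ellipse semi-major axis a_t = (r₁ + r₂)/2 = (1.301×10^5 + 1.144×10^6)/2 = 6.3705×10^5 km.
By Kepler's third law the transfer-orbit period is T = 2π√(a_t³/μ), so t = T/2 = 1.419×10^5 s.
Converting: 1.419×10^5 s ÷ 3600 s/hour = 39.42 hours.

t = 39.42 hours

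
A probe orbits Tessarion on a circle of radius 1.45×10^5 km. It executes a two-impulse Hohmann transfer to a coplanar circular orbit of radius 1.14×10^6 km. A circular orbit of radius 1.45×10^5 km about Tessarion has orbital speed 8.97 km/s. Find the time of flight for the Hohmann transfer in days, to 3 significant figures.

From the circular-orbit relation v² = μ/r at r = 1.45×10^5 km: μ = v²r = (8.97)² × 1.45×10^5 = 1.16668×10^7 km³/s².
Semi-major axis of the transfer orbit: a_t = (1.450×10^5 + 1.140×10^6)/2 = 6.425×10^5 km.
By Kepler's third law the transfer-orbit period is T = 2π√(a_t³/μ), so t = T/2 = 4.737×10^5 s.
Converting: 4.737×10^5 s ÷ 86400 s/day = 5.48 days.

t = 5.48 days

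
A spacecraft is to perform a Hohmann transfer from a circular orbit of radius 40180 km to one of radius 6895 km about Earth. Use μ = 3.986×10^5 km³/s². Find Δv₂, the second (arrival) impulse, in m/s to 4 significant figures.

Semi-major axis of the transfer orbit: a_t = (40180 + 6895)/2 = 23537.5 km.
Circular speed at r = 6895 km: v_c = √(μ/r) = 7.603 km/s.
Transfer-orbit speed at the same r (vis-viva, a = a_t): v_t = √[μ(2/r − 1/a_t)] = 9.934 km/s.
Δv₂ = |v_t − v_c| = |9.934 − 7.603| = 2.331 km/s.

Δv₂ = 2331 m/s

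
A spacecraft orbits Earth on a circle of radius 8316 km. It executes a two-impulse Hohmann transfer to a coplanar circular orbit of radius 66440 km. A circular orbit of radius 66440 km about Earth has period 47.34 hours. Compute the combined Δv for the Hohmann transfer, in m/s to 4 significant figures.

From Kepler's third law T² = 4π²r³/μ at r = 66440 km, T = 47.34 hours = 47.34 × 3600 s = 1.70424×10^5 s: μ = 4π²r³/T² = 3.98646×10^5 km³/s².
Transfer-ellipse semi-major axis a_t = (r₁ + r₂)/2 = (8316 + 66440)/2 = 37378 km.
At r₁ the circular-orbit speed is v₁ = √(μ/r₁) = 6.924 km/s.
On the transfer ellipse at r₁, vis-viva gives v_p = √[μ(2/r₁ − 1/a_t)] = 9.231 km/s.
First burn Δv₁ = |v_p − v₁| = 2.307 km/s.
Circular speed at r₂: v₂ = √(μ/r₂) = 2.4495 km/s.
Transfer-orbit speed at r₂: v_a = √[μ(2/r₂ − 1/a_t)] = 1.1554 km/s.
Second burn Δv₂ = |v₂ − v_a| = 1.294 km/s.
Δv = Δv₁ + Δv₂ = 2.307 + 1.294 = 3.601 km/s.

Δv = 3601 m/s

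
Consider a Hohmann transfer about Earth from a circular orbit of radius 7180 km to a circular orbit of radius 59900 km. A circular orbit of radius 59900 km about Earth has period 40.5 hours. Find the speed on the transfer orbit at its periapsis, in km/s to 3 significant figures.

From Kepler's third law T² = 4π²r³/μ at r = 59900 km, T = 40.5 hours = 40.5 × 3600 s = 1.458×10^5 s: μ = 4π²r³/T² = 3.99140×10^5 km³/s².
Transfer-ellipse semi-major axis a_t = (r₁ + r₂)/2 = (7180 + 59900)/2 = 33540 km.
At periapsis, r = 7180 km.
Vis-viva: v = √[μ(2/r − 1/a_t)] = √[3.99140×10^5 × (2/7180 − 1/33540)] = 9.964 km/s.

v = 9.96 km/s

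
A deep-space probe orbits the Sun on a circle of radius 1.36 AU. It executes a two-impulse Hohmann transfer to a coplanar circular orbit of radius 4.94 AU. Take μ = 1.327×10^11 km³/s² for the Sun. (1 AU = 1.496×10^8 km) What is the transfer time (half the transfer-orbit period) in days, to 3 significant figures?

t = 1020 days

In km: r₁ = 1.36 × 1.496×10^8 = 2.03456×10^8 km; r₂ = 4.94 × 1.496×10^8 = 7.39024×10^8 km.
Transfer-ellipse semi-major axis a_t = (r₁ + r₂)/2 = (2.03456×10^8 + 7.39024×10^8)/2 = 4.7124×10^8 km.
By Kepler's third law the transfer-orbit period is T = 2π√(a_t³/μ), so t = T/2 = 8.822×10^7 s.
Converting: 8.822×10^7 s ÷ 86400 s/day = 1020 days.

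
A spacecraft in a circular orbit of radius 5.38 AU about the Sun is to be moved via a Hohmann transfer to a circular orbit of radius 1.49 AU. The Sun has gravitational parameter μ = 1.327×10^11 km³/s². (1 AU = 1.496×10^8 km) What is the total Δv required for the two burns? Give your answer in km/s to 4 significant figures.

In km: r₁ = 5.38 × 1.496×10^8 = 8.04848×10^8 km; r₂ = 1.49 × 1.496×10^8 = 2.22904×10^8 km.
The Hohmann ellipse has a_t = (r₁ + r₂)/2 = 5.13876×10^8 km.
At r₁ the circular-orbit speed is v₁ = √(μ/r₁) = 12.8404 km/s.
On the transfer ellipse at r₁, vis-viva equation gives v_a = √[μ(2/r₁ − 1/a_t)] = 8.45684 km/s.
First burn Δv₁ = |v_a − v₁| = 4.384 km/s.
Circular speed at r₂: v₂ = √(μ/r₂) = 24.399 km/s.
Transfer-orbit speed at r₂: v_p = √[μ(2/r₂ − 1/a_t)] = 30.535 km/s.
Second burn Δv₂ = |v₂ − v_p| = 6.136 km/s.
Total Δv = Δv₁ + Δv₂ = 10.52 km/s.

Δv = 10.52 km/s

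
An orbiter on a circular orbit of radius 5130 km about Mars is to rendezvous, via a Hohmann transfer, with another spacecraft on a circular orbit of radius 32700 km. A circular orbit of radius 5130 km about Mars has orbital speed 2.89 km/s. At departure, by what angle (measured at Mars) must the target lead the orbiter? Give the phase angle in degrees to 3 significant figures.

From the circular-orbit relation v² = μ/r at r = 5130 km: μ = v²r = (2.89)² × 5130 = 42846.3 km³/s².
Semi-major axis of the transfer orbit: a_t = (5130 + 32700)/2 = 18915 km.
Transfer time t = π√(a_t³/μ) = 39482 s.
The target's mean motion on its circular orbit is ω₂ = √(μ/r₂³) = 3.5005×10^-5 rad/s.
Angle swept by the target during transfer: ω₂·t = 1.3821 rad = 79.19°.
The orbiter traverses 180° on the transfer ellipse, so the target must lead by 180° − 79.19° = 101°.

φ = 101°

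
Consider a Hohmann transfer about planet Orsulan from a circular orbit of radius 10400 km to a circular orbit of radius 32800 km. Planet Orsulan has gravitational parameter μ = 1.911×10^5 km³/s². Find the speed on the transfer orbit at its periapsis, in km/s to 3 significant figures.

Transfer-ellipse semi-major axis a_t = (r₁ + r₂)/2 = (10400 + 32800)/2 = 21600 km.
At periapsis, r = 10400 km.
Applying v² = μ(2/r − 1/a_t): v = 5.282 km/s.

v = 5.28 km/s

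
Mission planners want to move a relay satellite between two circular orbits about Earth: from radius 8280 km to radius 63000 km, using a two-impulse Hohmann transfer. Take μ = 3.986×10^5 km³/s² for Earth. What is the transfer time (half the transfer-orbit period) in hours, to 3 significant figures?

t = 9.30 hours

The Hohmann ellipse has a_t = (r₁ + r₂)/2 = 35640 km.
Transfer time t = π√(a_t³/μ) = π√((35640)³ / 3.986×10^5) = 33480 s.
Converting: 33480 s ÷ 3600 s/hour = 9.30 hours.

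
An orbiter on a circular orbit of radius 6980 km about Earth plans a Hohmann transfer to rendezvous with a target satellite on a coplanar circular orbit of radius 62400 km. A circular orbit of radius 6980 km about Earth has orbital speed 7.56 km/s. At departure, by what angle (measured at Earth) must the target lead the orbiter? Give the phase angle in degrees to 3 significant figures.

φ = 105°

From the circular-orbit relation v² = μ/r at r = 6980 km: μ = v²r = (7.56)² × 6980 = 3.98932×10^5 km³/s².
Semi-major axis of the transfer orbit: a_t = (6980 + 62400)/2 = 34690 km.
Transfer time t = π√(a_t³/μ) = 32137 s.
Target angular speed ω₂ = √(μ/r₂³) = 4.0520×10^-5 rad/s.
Angle swept by the target during transfer: ω₂·t = 1.3022 rad = 74.61°.
The orbiter traverses 180° on the transfer ellipse, so the target must lead by 180° − 74.61° = 105°.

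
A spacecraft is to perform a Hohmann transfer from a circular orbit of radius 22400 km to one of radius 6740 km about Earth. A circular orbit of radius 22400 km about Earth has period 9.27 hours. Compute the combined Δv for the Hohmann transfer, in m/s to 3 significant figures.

From Kepler's third law T² = 4π²r³/μ at r = 22400 km, T = 9.27 hours = 9.27 × 3600 s = 33372 s: μ = 4π²r³/T² = 3.98418×10^5 km³/s².
Semi-major axis of the transfer orbit: a_t = (22400 + 6740)/2 = 14570 km.
Circular speed at r₁: v₁ = √(μ/r₁) = √(3.98418×10^5/22400) = 4.217 km/s.
Transfer-orbit speed at r₁ (v² = μ(2/r − 1/a)): v_a = √[μ(2/r₁ − 1/a_t)] = 2.868 km/s.
First burn Δv₁ = |v_a − v₁| = 1.349 km/s.
Circular speed at r₂: v₂ = √(μ/r₂) = 7.688 km/s.
Transfer-orbit speed at r₂: v_p = √[μ(2/r₂ − 1/a_t)] = 9.533 km/s.
Second burn Δv₂ = |v₂ − v_p| = 1.845 km/s.
Total Δv = Δv₁ + Δv₂ = 3.194 km/s.

Δv = 3190 m/s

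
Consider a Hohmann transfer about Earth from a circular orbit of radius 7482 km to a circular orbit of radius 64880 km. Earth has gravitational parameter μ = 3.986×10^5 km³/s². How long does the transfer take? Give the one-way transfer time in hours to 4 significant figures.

The Hohmann ellipse has a_t = (r₁ + r₂)/2 = 36181 km.
By Kepler's third law the transfer-orbit period is T = 2π√(a_t³/μ), so t = T/2 = 34245.4 s.
Converting: 34245.4 s ÷ 3600 s/hour = 9.513 hours.

t = 9.513 hours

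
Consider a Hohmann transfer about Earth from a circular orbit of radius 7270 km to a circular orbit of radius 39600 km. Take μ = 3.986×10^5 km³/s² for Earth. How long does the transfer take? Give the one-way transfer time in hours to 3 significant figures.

Semi-major axis of the transfer orbit: a_t = (7270 + 39600)/2 = 23435 km.
Half the transfer-orbit period gives t = π√(a_t³/μ) = 17850 s.
Converting: 17850 s ÷ 3600 s/hour = 4.96 hours.

t = 4.96 hours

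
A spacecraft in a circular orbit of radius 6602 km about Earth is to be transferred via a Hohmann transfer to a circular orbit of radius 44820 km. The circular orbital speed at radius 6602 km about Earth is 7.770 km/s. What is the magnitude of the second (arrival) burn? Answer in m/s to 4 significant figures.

From the circular-orbit relation v² = μ/r at r = 6602 km: μ = v²r = (7.770)² × 6602 = 3.98582×10^5 km³/s².
The Hohmann ellipse has a_t = (r₁ + r₂)/2 = 25711 km.
On the circular orbit at r = 44820 km, v_c = √(μ/r) = 2.982 km/s.
Transfer-orbit speed at the same r (vis-viva, a = a_t): v_t = √[μ(2/r − 1/a_t)] = 1.511 km/s.
Δv₂ = |v_t − v_c| = |1.511 − 2.982| = 1.471 km/s.

Δv₂ = 1471 m/s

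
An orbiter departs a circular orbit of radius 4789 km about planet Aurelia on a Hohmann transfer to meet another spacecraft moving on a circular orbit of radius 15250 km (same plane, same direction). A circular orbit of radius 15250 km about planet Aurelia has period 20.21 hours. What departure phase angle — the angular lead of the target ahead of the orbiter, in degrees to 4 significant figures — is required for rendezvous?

φ = 84.14°

From Kepler's third law T² = 4π²r³/μ at r = 15250 km, T = 20.21 hours = 20.21 × 3600 s = 72756 s: μ = 4π²r³/T² = 26450.4 km³/s².
Semi-major axis of the transfer orbit: a_t = (4789 + 15250)/2 = 10019.5 km.
The half-period of the transfer ellipse is t = π√(a_t³/μ) = 19370 s.
The target's mean motion on its circular orbit is ω₂ = √(μ/r₂³) = 8.636×10^-5 rad/s.
Angle swept by the target during transfer: ω₂·t = 1.673 rad = 95.86°.
Arrival is 180° from departure on the ellipse, so φ = 180° − 95.86° = 84.14°.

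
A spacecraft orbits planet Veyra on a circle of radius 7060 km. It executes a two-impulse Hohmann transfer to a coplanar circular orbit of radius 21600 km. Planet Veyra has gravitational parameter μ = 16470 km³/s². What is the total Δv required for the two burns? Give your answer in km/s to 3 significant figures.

Δv = 0.608 km/s

Transfer-ellipse semi-major axis a_t = (r₁ + r₂)/2 = (7060 + 21600)/2 = 14330 km.
At r₁ the circular-orbit speed is v₁ = √(μ/r₁) = 1.5274 km/s.
Transfer-orbit speed at r₁ (v² = μ(2/r − 1/a)): v_p = √[μ(2/r₁ − 1/a_t)] = 1.8752 km/s.
First burn Δv₁ = |v_p − v₁| = 0.3478 km/s.
At r₂, v₂ = √(μ/r₂) = 0.8732 km/s.
Transfer-orbit speed at r₂: v_a = √[μ(2/r₂ − 1/a_t)] = 0.6129 km/s.
Second burn Δv₂ = |v₂ − v_a| = 0.2603 km/s.
Δv = Δv₁ + Δv₂ = 0.3478 + 0.2603 = 0.6081 km/s.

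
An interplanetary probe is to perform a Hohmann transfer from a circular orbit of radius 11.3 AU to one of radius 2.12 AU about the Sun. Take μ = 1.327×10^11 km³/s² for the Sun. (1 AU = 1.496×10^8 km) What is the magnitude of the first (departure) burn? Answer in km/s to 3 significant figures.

In km: r₁ = 11.3 × 1.496×10^8 = 1.69048×10^9 km; r₂ = 2.12 × 1.496×10^8 = 3.17152×10^8 km.
The Hohmann ellipse has a_t = (r₁ + r₂)/2 = 1.003816×10^9 km.
Circular speed at r = 1.69048×10^9 km: v_c = √(μ/r) = 8.860 km/s.
Transfer-orbit speed at the same r (vis-viva, a = a_t): v_t = √[μ(2/r − 1/a_t)] = 4.980 km/s.
Δv₁ = |v_t − v_c| = |4.980 − 8.860| = 3.880 km/s.

Δv₁ = 3.88 km/s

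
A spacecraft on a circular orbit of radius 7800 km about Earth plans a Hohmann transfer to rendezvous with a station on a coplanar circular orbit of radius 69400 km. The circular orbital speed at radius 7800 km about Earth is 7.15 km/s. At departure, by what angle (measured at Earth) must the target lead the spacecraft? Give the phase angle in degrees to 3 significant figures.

φ = 105°

From the circular-orbit relation v² = μ/r at r = 7800 km: μ = v²r = (7.15)² × 7800 = 3.98756×10^5 km³/s².
Semi-major axis of the transfer orbit: a_t = (7800 + 69400)/2 = 38600 km.
Transfer time t = π√(a_t³/μ) = 37730 s.
The target's mean motion on its circular orbit is ω₂ = √(μ/r₂³) = 3.454×10^-5 rad/s.
Angle swept by the target during transfer: ω₂·t = 1.303 rad = 74.66°.
The spacecraft traverses 180° on the transfer ellipse, so the target must lead by 180° − 74.66° = 105°.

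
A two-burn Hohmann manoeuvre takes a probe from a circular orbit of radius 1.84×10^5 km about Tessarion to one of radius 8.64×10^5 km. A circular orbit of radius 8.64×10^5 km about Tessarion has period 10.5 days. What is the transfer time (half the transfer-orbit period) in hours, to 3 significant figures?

t = 59.5 hours

From Kepler's third law T² = 4π²r³/μ at r = 8.64×10^5 km, T = 10.5 days = 10.5 × 86400 s = 9.072×10^5 s: μ = 4π²r³/T² = 3.09382×10^7 km³/s².
Transfer-ellipse semi-major axis a_t = (r₁ + r₂)/2 = (1.840×10^5 + 8.640×10^5)/2 = 5.240×10^5 km.
Transfer time t = π√(a_t³/μ) = π√((5.240×10^5)³ / 3.09382×10^7) = 2.142×10^5 s.
Converting: 2.142×10^5 s ÷ 3600 s/hour = 59.5 hours.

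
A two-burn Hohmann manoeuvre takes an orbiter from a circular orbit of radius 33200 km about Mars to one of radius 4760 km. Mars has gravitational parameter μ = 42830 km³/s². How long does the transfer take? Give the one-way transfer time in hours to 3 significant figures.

t = 11.0 hours

Semi-major axis of the transfer orbit: a_t = (33200 + 4760)/2 = 18980 km.
Transfer time t = π√(a_t³/μ) = π√((18980)³ / 42830) = 39690 s.
Converting: 39690 s ÷ 3600 s/hour = 11.0 hours.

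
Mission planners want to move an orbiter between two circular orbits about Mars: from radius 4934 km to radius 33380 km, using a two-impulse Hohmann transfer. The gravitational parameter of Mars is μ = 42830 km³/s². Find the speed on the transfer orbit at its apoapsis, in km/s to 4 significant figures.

v = 0.5749 km/s

Semi-major axis of the transfer orbit: a_t = (4934 + 33380)/2 = 19157 km.
The apoapsis of the transfer ellipse is at r = 33380 km.
From the vis-viva equation, v = √[μ(2/r − 1/a_t)] = 0.5749 km/s.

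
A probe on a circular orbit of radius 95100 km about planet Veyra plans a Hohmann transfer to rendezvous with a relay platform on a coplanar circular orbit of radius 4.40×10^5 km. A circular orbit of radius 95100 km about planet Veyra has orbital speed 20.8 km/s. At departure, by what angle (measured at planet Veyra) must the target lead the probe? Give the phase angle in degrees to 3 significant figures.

φ = 94.7°

From the circular-orbit relation v² = μ/r at r = 95100 km: μ = v²r = (20.8)² × 95100 = 4.11441×10^7 km³/s².
Transfer-ellipse semi-major axis a_t = (r₁ + r₂)/2 = (95100 + 4.400×10^5)/2 = 2.6755×10^5 km.
Transfer time t = π√(a_t³/μ) = 67780.335 s.
Target angular speed ω₂ = √(μ/r₂³) = 2.1977312×10^-5 rad/s.
Angle swept by the target during transfer: ω₂·t = 1.4896296 rad = 85.349°.
Arrival is 180° from departure on the ellipse, so φ = 180° − 85.349° = 94.7°.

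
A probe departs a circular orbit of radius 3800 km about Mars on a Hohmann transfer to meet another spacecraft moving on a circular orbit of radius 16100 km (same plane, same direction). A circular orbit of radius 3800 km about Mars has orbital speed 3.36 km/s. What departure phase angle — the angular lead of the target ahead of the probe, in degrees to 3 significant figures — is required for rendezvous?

φ = 92.5°

From the circular-orbit relation v² = μ/r at r = 3800 km: μ = v²r = (3.36)² × 3800 = 42900.5 km³/s².
Transfer-ellipse semi-major axis a_t = (r₁ + r₂)/2 = (3800 + 16100)/2 = 9950 km.
Transfer time t = π√(a_t³/μ) = 15054.1 s.
The target's mean motion on its circular orbit is ω₂ = √(μ/r₂³) = 1.01389×10^-4 rad/s.
Angle swept by the target during transfer: ω₂·t = 1.52632 rad = 87.452°.
Arrival is 180° from departure on the ellipse, so φ = 180° − 87.452° = 92.5°.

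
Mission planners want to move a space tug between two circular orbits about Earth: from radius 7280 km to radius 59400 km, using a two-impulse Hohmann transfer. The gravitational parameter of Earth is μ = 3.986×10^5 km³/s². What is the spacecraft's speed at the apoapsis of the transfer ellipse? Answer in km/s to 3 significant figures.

v = 1.21 km/s

The Hohmann ellipse has a_t = (r₁ + r₂)/2 = 33340 km.
At apoapsis, r = 59400 km.
From the vis-viva equation, v = √[μ(2/r − 1/a_t)] = 1.210 km/s.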